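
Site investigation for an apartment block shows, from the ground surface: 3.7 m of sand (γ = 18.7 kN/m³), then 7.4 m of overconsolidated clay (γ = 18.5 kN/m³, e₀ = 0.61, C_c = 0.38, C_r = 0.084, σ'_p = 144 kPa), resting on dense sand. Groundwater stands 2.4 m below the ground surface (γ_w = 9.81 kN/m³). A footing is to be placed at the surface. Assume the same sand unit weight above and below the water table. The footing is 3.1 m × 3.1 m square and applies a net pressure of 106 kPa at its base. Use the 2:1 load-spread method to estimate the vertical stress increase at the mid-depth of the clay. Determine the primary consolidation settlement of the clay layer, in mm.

Mid-depth of clay below the ground surface: z = 3.7 + 7.4/2 = 7.4 m.
Total vertical stress at mid-clay: σ_v = 18.7×3.7 + 18.5×3.7 = 137.64 kPa.
Pore pressure: u = 9.81×(7.4 − 2.4) = 49.05 kPa.
Initial effective stress: σ'_0 = σ_v − u = 137.64 − 49.05 = 88.59 kPa.
Stress increase at mid-clay by the 2:1 spreading method:
Δσ = qBL/((B+z)(L+z)) = 106×3.1×3.1/((3.1+7.4)(3.1+7.4)) = 9.2395 kPa
Final effective stress: σ'_f = 88.59 + 9.2395 = 97.829 kPa.
σ'_f = 97.829 ≤ σ'_p = 144 kPa, so the clay remains overconsolidated and only the recompression index applies:
S_c = C_r·H/(1+e₀)·log₁₀(σ'_f/σ'_0) = 0.084×7.4/1.61×log₁₀(97.829/88.59)
    = 0.38609 × 0.043083 = 0.01663 m

S_c ≈ 16.6 mm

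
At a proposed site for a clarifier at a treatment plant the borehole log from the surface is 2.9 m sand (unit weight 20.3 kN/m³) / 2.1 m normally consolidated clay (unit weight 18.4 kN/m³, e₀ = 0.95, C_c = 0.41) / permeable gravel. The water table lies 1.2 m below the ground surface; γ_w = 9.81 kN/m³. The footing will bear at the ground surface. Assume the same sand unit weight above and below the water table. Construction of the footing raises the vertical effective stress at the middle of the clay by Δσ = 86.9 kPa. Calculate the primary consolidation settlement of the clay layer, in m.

S_c ≈ 0.19 m

Mid-depth of clay below the ground surface: z = 2.9 + 2.1/2 = 3.95 m.
Total vertical stress at mid-clay: σ_v = 20.3×2.9 + 18.4×1.05 = 78.19 kPa.
Pore pressure: u = 9.81×(3.95 − 1.2) = 26.978 kPa.
Initial effective stress: σ'_0 = σ_v − u = 78.19 − 26.978 = 51.212 kPa.
Final effective stress: σ'_f = σ'_0 + Δσ = 51.212 + 86.9 = 138.11 kPa.
Normally consolidated clay, so the full stress increment lies on the virgin compression line:
S_c = C_c·H/(1+e₀)·log₁₀(σ'_f/σ'_0) = 0.41×2.1/(1+0.95)×log₁₀(138.11/51.212)
    = 0.44154 × 0.43085 = 0.1902 m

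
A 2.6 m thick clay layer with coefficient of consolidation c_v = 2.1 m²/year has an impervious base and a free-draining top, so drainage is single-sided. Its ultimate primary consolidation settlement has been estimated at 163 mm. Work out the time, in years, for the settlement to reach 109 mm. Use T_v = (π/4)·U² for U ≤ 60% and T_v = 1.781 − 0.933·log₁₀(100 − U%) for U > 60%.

t ≈ 1.17 years

Drainage path length: H_d = H = 2.6 m (single drainage).
U = S(t)/S_ult = 109/163 = 0.6687.
U > 60%: T_v = 1.781 − 0.933·log₁₀(100 − 66.871) = 0.36265.
t = T_v·H_d²/c_v = 0.36265×2.6²/2.1 = 1.167 years.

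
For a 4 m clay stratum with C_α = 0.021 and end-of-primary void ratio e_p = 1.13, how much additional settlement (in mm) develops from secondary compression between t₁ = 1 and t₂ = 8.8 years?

S_s ≈ 37.2 mm

Secondary compression: S_s = C_α·H/(1+e_p)·log₁₀(t₂/t₁)
S_s = 0.021×4/(1+1.13)×log₁₀(8.8/1)
    = 0.03944 × 0.9445 = 0.03725 m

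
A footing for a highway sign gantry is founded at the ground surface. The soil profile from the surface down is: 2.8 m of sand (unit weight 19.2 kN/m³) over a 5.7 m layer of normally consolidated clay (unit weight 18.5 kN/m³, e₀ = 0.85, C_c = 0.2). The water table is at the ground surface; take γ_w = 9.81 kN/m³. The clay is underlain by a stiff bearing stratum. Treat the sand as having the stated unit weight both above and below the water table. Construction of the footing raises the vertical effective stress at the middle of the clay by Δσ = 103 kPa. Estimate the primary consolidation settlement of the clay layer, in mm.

S_c ≈ 296 mm

Mid-depth of clay below the ground surface: z = 2.8 + 5.7/2 = 5.65 m.
Total vertical stress at mid-clay: σ_v = 19.2×2.8 + 18.5×2.85 = 106.48 kPa.
Pore pressure: u = 9.81×(5.65 − 0) = 55.427 kPa.
Initial effective stress: σ'_0 = σ_v − u = 106.48 − 55.427 = 51.053 kPa.
Final effective stress: σ'_f = σ'_0 + Δσ = 51.053 + 103 = 154.05 kPa.
Normally consolidated clay, so the full stress increment lies on the virgin compression line:
S_c = C_c·H/(1+e₀)·log₁₀(σ'_f/σ'_0) = 0.2×5.7/(1+0.85)×log₁₀(154.05/51.053)
    = 0.61622 × 0.47964 = 0.2956 m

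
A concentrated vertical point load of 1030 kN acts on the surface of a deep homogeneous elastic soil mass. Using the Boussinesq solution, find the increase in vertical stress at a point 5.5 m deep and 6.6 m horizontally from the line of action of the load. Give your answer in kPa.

Boussinesq vertical stress below a point load on an elastic half-space:
Δσ_z = 3P/(2πz²) · [1 + (r/z)²]^(−5/2)
r/z = 6.6/5.5 = 1.2; [1+(r/z)²]^(−5/2) = 0.10753.
Δσ_z = 3×1030/(2π×5.5²) × 0.10753 = 16.257 × 0.10753 = 1.748 kPa

Δσ_z ≈ 1.75 kPa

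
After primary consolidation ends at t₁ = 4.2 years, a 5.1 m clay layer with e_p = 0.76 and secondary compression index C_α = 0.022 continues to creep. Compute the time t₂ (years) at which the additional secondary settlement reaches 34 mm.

t₂ ≈ 14.3 years

S_s = C_α·H/(1+e_p)·log₁₀(t₂/t₁) ⇒ log₁₀(t₂/t₁) = S_s·(1+e_p)/(C_α·H).
log₁₀(t₂/t₁) = 0.034 × (1+0.76) / (0.022×5.1) = 0.5333
t₂ = t₁ × 10^0.5333 = 4.2 × 3.415 = 14.34 years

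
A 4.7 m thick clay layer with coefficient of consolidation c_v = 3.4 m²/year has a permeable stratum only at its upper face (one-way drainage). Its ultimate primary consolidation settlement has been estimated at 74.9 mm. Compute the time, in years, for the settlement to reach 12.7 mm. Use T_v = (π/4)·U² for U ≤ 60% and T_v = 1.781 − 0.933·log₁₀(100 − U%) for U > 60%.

t ≈ 0.147 years

Drainage path length: H_d = H = 4.7 m (single drainage).
U = S(t)/S_ult = 12.7/74.9 = 0.1696.
U ≤ 60%: T_v = (π/4)·U² = (π/4)×0.16956² = 0.022581.
t = T_v·H_d²/c_v = 0.022581×4.7²/3.4 = 0.1467 years.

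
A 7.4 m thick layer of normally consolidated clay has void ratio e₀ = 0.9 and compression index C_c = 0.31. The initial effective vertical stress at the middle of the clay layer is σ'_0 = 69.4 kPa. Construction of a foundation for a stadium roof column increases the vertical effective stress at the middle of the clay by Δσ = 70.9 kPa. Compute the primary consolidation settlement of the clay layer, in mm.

S_c ≈ 369 mm

Final effective stress: σ'_f = σ'_0 + Δσ = 69.4 + 70.9 = 140.3 kPa.
Normally consolidated clay, so the full stress increment lies on the virgin compression line:
S_c = C_c·H/(1+e₀)·log₁₀(σ'_f/σ'_0) = 0.31×7.4/(1+0.9)×log₁₀(140.3/69.4)
    = 1.2074 × 0.3057 = 0.3691 m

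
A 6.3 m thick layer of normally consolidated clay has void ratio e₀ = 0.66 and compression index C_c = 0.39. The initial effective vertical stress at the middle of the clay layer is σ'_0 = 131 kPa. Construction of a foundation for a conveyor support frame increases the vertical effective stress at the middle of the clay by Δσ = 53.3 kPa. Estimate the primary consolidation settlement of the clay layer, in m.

Final effective stress: σ'_f = σ'_0 + Δσ = 131 + 53.3 = 184.3 kPa.
Normally consolidated clay, so the full stress increment lies on the virgin compression line:
S_c = C_c·H/(1+e₀)·log₁₀(σ'_f/σ'_0) = 0.39×6.3/(1+0.66)×log₁₀(184.3/131)
    = 1.4801 × 0.14825 = 0.2194 m

S_c ≈ 0.219 m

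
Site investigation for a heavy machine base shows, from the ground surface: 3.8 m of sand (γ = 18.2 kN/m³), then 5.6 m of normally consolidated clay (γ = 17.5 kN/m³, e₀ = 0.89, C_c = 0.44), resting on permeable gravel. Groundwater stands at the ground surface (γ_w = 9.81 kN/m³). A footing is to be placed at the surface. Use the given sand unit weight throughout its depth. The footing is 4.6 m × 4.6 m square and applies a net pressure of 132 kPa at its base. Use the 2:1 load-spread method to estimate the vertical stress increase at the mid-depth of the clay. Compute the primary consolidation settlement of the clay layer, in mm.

S_c ≈ 197 mm

Mid-depth of clay below the ground surface: z = 3.8 + 5.6/2 = 6.6 m.
Total vertical stress at mid-clay: σ_v = 18.2×3.8 + 17.5×2.8 = 118.16 kPa.
Pore pressure: u = 9.81×(6.6 − 0) = 64.746 kPa.
Initial effective stress: σ'_0 = σ_v − u = 118.16 − 64.746 = 53.414 kPa.
Stress increase at mid-clay by the 2:1 spreading method:
Δσ = qBL/((B+z)(L+z)) = 132×4.6×4.6/((4.6+6.6)(4.6+6.6)) = 22.267 kPa
Final effective stress: σ'_f = σ'_0 + Δσ = 53.414 + 22.267 = 75.681 kPa.
Normally consolidated clay, so the full stress increment lies on the virgin compression line:
S_c = C_c·H/(1+e₀)·log₁₀(σ'_f/σ'_0) = 0.44×5.6/(1+0.89)×log₁₀(75.681/53.414)
    = 1.3037 × 0.15133 = 0.1973 m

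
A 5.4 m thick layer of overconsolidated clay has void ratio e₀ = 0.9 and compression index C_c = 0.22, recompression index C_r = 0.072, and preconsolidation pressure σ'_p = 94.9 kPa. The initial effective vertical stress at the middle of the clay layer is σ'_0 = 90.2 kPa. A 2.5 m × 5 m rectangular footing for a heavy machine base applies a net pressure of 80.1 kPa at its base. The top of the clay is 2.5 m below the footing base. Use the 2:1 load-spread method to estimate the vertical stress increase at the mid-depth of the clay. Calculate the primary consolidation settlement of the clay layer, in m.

S_c ≈ 0.0266 m

Mid-depth of clay below the footing base: z = 2.5 + 5.4/2 = 5.2 m.
Stress increase at mid-clay by the 2:1 spreading method:
Δσ = qBL/((B+z)(L+z)) = 80.1×2.5×5/((2.5+5.2)(5+5.2)) = 12.748 kPa
Final effective stress: σ'_f = 90.2 + 12.748 = 102.95 kPa.
σ'_f = 102.95 > σ'_p = 94.9 kPa, so the stress path crosses the preconsolidation pressure — recompression up to σ'_p, then virgin compression beyond:
S_c = H/(1+e₀)·[C_r·log₁₀(σ'_p/σ'_0) + C_c·log₁₀(σ'_f/σ'_p)]
    = 5.4/1.9 × [0.072×log₁₀(94.9/90.2) + 0.22×log₁₀(102.95/94.9)]
    = 2.8421 × [0.0015883 + 0.0077792] = 0.02662 m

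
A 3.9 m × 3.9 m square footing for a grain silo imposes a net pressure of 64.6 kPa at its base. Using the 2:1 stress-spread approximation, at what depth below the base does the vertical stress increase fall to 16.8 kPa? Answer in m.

z ≈ 3.75 m

2:1 spreading — at depth z the loaded area has grown by z in each plan dimension:
qB²/(B+z)² = Δσ_z ⇒ z = B(√(q/Δσ_z) − 1) = 3.9×(√(64.6/16.8) − 1) = 3.748 m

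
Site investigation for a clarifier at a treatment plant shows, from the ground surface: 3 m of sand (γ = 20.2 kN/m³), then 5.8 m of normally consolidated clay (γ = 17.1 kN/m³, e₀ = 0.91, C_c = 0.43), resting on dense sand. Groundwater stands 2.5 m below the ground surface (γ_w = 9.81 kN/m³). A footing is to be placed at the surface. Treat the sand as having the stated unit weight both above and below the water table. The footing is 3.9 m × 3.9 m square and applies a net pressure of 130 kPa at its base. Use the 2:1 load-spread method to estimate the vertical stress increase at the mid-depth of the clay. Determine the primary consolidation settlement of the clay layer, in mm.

Mid-depth of clay below the ground surface: z = 3 + 5.8/2 = 5.9 m.
Total vertical stress at mid-clay: σ_v = 20.2×3 + 17.1×2.9 = 110.19 kPa.
Pore pressure: u = 9.81×(5.9 − 2.5) = 33.354 kPa.
Initial effective stress: σ'_0 = σ_v − u = 110.19 − 33.354 = 76.836 kPa.
Stress increase at mid-clay by the 2:1 spreading method:
Δσ = qBL/((B+z)(L+z)) = 130×3.9×3.9/((3.9+5.9)(3.9+5.9)) = 20.588 kPa
Final effective stress: σ'_f = σ'_0 + Δσ = 76.836 + 20.588 = 97.424 kPa.
Normally consolidated clay, so the full stress increment lies on the virgin compression line:
S_c = C_c·H/(1+e₀)·log₁₀(σ'_f/σ'_0) = 0.43×5.8/(1+0.91)×log₁₀(97.424/76.836)
    = 1.3058 × 0.1031 = 0.1346 m

S_c ≈ 135 mm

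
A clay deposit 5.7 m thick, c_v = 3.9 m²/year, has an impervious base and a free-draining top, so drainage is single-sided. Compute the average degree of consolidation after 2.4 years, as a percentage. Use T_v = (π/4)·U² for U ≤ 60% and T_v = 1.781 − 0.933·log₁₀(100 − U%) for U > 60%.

U ≈ 60.2 %

Drainage path length: H_d = H = 5.7 m (single drainage).
T_v = c_v·t/H_d² = 3.9×2.4/5.7² = 0.28809.
T_v = 0.28809 corresponds to the U > 60% branch:
U = 1 − 10^((1.781 − T_v)/0.933)/100 = 0.6018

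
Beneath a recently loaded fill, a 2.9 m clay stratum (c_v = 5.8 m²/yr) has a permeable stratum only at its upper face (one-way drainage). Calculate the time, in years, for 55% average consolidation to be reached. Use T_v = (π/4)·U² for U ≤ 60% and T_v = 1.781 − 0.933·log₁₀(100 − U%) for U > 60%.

t ≈ 0.344 years

Drainage path length: H_d = H = 2.9 m (single drainage).
U ≤ 60%: T_v = (π/4)·U² = (π/4)×0.55² = 0.23758.
t = T_v·H_d²/c_v = 0.23758×2.9²/5.8 = 0.3445 years.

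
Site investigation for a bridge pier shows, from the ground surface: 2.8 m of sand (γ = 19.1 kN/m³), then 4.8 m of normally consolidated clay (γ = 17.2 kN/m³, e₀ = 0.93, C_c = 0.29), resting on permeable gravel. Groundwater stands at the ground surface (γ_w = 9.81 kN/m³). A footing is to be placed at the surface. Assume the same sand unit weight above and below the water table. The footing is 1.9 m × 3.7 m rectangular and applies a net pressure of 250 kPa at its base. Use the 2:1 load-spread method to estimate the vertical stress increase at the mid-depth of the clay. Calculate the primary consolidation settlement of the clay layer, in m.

S_c ≈ 0.154 m

Mid-depth of clay below the ground surface: z = 2.8 + 4.8/2 = 5.2 m.
Total vertical stress at mid-clay: σ_v = 19.1×2.8 + 17.2×2.4 = 94.76 kPa.
Pore pressure: u = 9.81×(5.2 − 0) = 51.012 kPa.
Initial effective stress: σ'_0 = σ_v − u = 94.76 − 51.012 = 43.748 kPa.
Stress increase at mid-clay by the 2:1 spreading method:
Δσ = qBL/((B+z)(L+z)) = 250×1.9×3.7/((1.9+5.2)(3.7+5.2)) = 27.813 kPa
Final effective stress: σ'_f = σ'_0 + Δσ = 43.748 + 27.813 = 71.561 kPa.
Normally consolidated clay, so the full stress increment lies on the virgin compression line:
S_c = C_c·H/(1+e₀)·log₁₀(σ'_f/σ'_0) = 0.29×4.8/(1+0.93)×log₁₀(71.561/43.748)
    = 0.72124 × 0.21372 = 0.1541 m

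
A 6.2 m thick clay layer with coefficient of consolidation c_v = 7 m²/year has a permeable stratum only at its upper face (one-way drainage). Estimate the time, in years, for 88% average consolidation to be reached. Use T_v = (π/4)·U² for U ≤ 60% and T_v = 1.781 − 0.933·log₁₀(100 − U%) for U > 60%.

Drainage path length: H_d = H = 6.2 m (single drainage).
U > 60%: T_v = 1.781 − 0.933·log₁₀(100 − 88) = 0.77412.
t = T_v·H_d²/c_v = 0.77412×6.2²/7 = 4.251 years.

t ≈ 4.25 years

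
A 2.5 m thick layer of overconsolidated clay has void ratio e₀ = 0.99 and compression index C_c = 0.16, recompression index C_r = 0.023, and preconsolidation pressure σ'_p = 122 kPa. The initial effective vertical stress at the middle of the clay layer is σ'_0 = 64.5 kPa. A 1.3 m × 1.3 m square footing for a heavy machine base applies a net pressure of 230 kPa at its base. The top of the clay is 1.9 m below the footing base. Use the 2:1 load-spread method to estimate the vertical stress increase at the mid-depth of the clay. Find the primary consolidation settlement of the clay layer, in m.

Mid-depth of clay below the footing base: z = 1.9 + 2.5/2 = 3.15 m.
Stress increase at mid-clay by the 2:1 spreading method:
Δσ = qBL/((B+z)(L+z)) = 230×1.3×1.3/((1.3+3.15)(1.3+3.15)) = 19.629 kPa
Final effective stress: σ'_f = 64.5 + 19.629 = 84.129 kPa.
σ'_f = 84.129 ≤ σ'_p = 122 kPa, so the clay remains overconsolidated and only the recompression index applies:
S_c = C_r·H/(1+e₀)·log₁₀(σ'_f/σ'_0) = 0.023×2.5/1.99×log₁₀(84.129/64.5)
    = 0.028895 × 0.11539 = 0.003334 m

S_c ≈ 0.00333 m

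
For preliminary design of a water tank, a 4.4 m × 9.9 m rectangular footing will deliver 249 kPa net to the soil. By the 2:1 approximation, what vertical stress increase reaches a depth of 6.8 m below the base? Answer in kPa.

Δσ_z ≈ 58 kPa

By the 2:1 method the load spreads at 1 horizontal : 2 vertical, so at depth z the loaded area has grown by z in each plan dimension:
Δσ = qBL/((B+z)(L+z)) = 249×4.4×9.9/((4.4+6.8)(9.9+6.8)) = 57.99 kPa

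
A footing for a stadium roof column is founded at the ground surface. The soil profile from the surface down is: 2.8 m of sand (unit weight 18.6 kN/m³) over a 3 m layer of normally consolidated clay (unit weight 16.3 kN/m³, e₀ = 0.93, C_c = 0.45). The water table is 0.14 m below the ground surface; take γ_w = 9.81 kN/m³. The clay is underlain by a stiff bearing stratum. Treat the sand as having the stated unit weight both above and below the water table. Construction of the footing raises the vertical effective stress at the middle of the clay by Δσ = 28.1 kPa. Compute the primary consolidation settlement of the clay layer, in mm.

S_c ≈ 176 mm

Mid-depth of clay below the ground surface: z = 2.8 + 3/2 = 4.3 m.
Total vertical stress at mid-clay: σ_v = 18.6×2.8 + 16.3×1.5 = 76.53 kPa.
Pore pressure: u = 9.81×(4.3 − 0.14) = 40.81 kPa.
Initial effective stress: σ'_0 = σ_v − u = 76.53 − 40.81 = 35.72 kPa.
Final effective stress: σ'_f = σ'_0 + Δσ = 35.72 + 28.1 = 63.82 kPa.
Normally consolidated clay, so the full stress increment lies on the virgin compression line:
S_c = C_c·H/(1+e₀)·log₁₀(σ'_f/σ'_0) = 0.45×3/(1+0.93)×log₁₀(63.82/35.72)
    = 0.69948 × 0.25205 = 0.1763 m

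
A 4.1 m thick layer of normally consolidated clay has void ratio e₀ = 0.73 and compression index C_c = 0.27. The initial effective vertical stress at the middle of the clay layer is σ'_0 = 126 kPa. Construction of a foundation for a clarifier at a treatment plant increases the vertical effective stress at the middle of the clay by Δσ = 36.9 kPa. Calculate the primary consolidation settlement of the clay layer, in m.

Final effective stress: σ'_f = σ'_0 + Δσ = 126 + 36.9 = 162.9 kPa.
Normally consolidated clay, so the full stress increment lies on the virgin compression line:
S_c = C_c·H/(1+e₀)·log₁₀(σ'_f/σ'_0) = 0.27×4.1/(1+0.73)×log₁₀(162.9/126)
    = 0.63988 × 0.11155 = 0.07138 m

S_c ≈ 0.0714 m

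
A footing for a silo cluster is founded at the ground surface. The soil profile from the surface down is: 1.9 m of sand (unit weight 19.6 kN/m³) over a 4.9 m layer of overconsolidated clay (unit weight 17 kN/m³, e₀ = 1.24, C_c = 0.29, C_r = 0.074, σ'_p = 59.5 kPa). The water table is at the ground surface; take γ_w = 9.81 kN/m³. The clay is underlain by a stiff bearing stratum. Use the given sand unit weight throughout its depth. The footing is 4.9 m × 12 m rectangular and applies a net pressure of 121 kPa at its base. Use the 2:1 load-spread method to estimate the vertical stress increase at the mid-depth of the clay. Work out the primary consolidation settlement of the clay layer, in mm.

Mid-depth of clay below the ground surface: z = 1.9 + 4.9/2 = 4.35 m.
Total vertical stress at mid-clay: σ_v = 19.6×1.9 + 17×2.45 = 78.89 kPa.
Pore pressure: u = 9.81×(4.35 − 0) = 42.673 kPa.
Initial effective stress: σ'_0 = σ_v − u = 78.89 − 42.673 = 36.217 kPa.
Stress increase at mid-clay by the 2:1 spreading method:
Δσ = qBL/((B+z)(L+z)) = 121×4.9×12/((4.9+4.35)(12+4.35)) = 47.044 kPa
Final effective stress: σ'_f = 36.217 + 47.044 = 83.261 kPa.
σ'_f = 83.261 > σ'_p = 59.5 kPa, so the stress path crosses the preconsolidation pressure — recompression up to σ'_p, then virgin compression beyond:
S_c = H/(1+e₀)·[C_r·log₁₀(σ'_p/σ'_0) + C_c·log₁₀(σ'_f/σ'_p)]
    = 4.9/2.24 × [0.074×log₁₀(59.5/36.217) + 0.29×log₁₀(83.261/59.5)]
    = 2.1875 × [0.015955 + 0.042318] = 0.1275 m

S_c ≈ 127 mm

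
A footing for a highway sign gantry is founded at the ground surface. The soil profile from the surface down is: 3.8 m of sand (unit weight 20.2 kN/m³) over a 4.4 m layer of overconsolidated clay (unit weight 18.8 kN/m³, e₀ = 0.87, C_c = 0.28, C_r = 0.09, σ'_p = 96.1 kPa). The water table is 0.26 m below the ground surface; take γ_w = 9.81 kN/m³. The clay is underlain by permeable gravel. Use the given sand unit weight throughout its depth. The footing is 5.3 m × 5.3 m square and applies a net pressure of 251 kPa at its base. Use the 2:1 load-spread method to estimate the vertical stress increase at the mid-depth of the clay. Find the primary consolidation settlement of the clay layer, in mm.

S_c ≈ 97 mm

Mid-depth of clay below the ground surface: z = 3.8 + 4.4/2 = 6 m.
Total vertical stress at mid-clay: σ_v = 20.2×3.8 + 18.8×2.2 = 118.12 kPa.
Pore pressure: u = 9.81×(6 − 0.26) = 56.309 kPa.
Initial effective stress: σ'_0 = σ_v − u = 118.12 − 56.309 = 61.811 kPa.
Stress increase at mid-clay by the 2:1 spreading method:
Δσ = qBL/((B+z)(L+z)) = 251×5.3×5.3/((5.3+6)(5.3+6)) = 55.216 kPa
Final effective stress: σ'_f = 61.811 + 55.216 = 117.03 kPa.
σ'_f = 117.03 > σ'_p = 96.1 kPa, so the stress path crosses the preconsolidation pressure — recompression up to σ'_p, then virgin compression beyond:
S_c = H/(1+e₀)·[C_r·log₁₀(σ'_p/σ'_0) + C_c·log₁₀(σ'_f/σ'_p)]
    = 4.4/1.87 × [0.09×log₁₀(96.1/61.811) + 0.28×log₁₀(117.03/96.1)]
    = 2.3529 × [0.017249 + 0.023961] = 0.09696 m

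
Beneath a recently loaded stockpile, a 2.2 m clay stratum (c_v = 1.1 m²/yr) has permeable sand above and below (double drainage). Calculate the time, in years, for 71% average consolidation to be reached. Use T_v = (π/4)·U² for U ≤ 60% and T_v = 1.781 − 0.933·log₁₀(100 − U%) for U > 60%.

t ≈ 0.458 years

Drainage path length: H_d = H/2 = 1.1 m (double drainage).
U > 60%: T_v = 1.781 − 0.933·log₁₀(100 − 71) = 0.41658.
t = T_v·H_d²/c_v = 0.41658×1.1²/1.1 = 0.4582 years.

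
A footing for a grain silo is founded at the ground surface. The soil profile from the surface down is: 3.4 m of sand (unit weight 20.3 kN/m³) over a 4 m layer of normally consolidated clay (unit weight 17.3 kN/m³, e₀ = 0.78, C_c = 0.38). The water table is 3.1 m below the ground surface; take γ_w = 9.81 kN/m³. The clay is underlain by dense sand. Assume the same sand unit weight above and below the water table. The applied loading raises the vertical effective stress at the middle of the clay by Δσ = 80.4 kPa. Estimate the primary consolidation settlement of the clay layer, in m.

Mid-depth of clay below the ground surface: z = 3.4 + 4/2 = 5.4 m.
Total vertical stress at mid-clay: σ_v = 20.3×3.4 + 17.3×2 = 103.62 kPa.
Pore pressure: u = 9.81×(5.4 − 3.1) = 22.563 kPa.
Initial effective stress: σ'_0 = σ_v − u = 103.62 − 22.563 = 81.057 kPa.
Final effective stress: σ'_f = σ'_0 + Δσ = 81.057 + 80.4 = 161.46 kPa.
Normally consolidated clay, so the full stress increment lies on the virgin compression line:
S_c = C_c·H/(1+e₀)·log₁₀(σ'_f/σ'_0) = 0.38×4/(1+0.78)×log₁₀(161.46/81.057)
    = 0.85393 × 0.29927 = 0.2556 m

S_c ≈ 0.256 m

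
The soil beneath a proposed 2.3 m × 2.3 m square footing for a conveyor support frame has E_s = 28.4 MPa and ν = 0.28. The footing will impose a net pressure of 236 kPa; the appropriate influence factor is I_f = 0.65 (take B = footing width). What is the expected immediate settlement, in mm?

Immediate (elastic) settlement: S_e = q·B·(1−ν²)/E_s · I_f.
E_s = 28.4 MPa = 28400 kPa.
S_e = 236 × 2.3 × (1 − 0.28²) / 28400 × 0.65
    = 236 × 2.3 × 0.9216 / 28400 × 0.65
    = 0.01145 m = 11.45 mm

S_e ≈ 11.4 mm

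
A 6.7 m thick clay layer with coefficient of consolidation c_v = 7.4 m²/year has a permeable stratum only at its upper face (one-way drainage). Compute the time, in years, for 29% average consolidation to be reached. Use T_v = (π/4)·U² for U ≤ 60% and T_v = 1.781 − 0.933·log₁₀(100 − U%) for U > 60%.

Drainage path length: H_d = H = 6.7 m (single drainage).
U ≤ 60%: T_v = (π/4)·U² = (π/4)×0.29² = 0.066052.
t = T_v·H_d²/c_v = 0.066052×6.7²/7.4 = 0.4007 years.

t ≈ 0.401 years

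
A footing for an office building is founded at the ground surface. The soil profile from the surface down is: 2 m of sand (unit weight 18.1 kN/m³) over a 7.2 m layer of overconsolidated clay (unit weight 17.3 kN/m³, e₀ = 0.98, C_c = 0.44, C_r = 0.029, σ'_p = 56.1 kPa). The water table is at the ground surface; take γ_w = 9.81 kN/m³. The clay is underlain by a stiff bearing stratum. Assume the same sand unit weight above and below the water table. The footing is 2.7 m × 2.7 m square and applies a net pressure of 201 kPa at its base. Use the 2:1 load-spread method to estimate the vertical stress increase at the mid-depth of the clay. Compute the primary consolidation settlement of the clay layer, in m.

Mid-depth of clay below the ground surface: z = 2 + 7.2/2 = 5.6 m.
Total vertical stress at mid-clay: σ_v = 18.1×2 + 17.3×3.6 = 98.48 kPa.
Pore pressure: u = 9.81×(5.6 − 0) = 54.936 kPa.
Initial effective stress: σ'_0 = σ_v − u = 98.48 − 54.936 = 43.544 kPa.
Stress increase at mid-clay by the 2:1 spreading method:
Δσ = qBL/((B+z)(L+z)) = 201×2.7×2.7/((2.7+5.6)(2.7+5.6)) = 21.27 kPa
Final effective stress: σ'_f = 43.544 + 21.27 = 64.814 kPa.
σ'_f = 64.814 > σ'_p = 56.1 kPa, so the stress path crosses the preconsolidation pressure — recompression up to σ'_p, then virgin compression beyond:
S_c = H/(1+e₀)·[C_r·log₁₀(σ'_p/σ'_0) + C_c·log₁₀(σ'_f/σ'_p)]
    = 7.2/1.98 × [0.029×log₁₀(56.1/43.544) + 0.44×log₁₀(64.814/56.1)]
    = 3.6364 × [0.003191 + 0.027591] = 0.1119 m

S_c ≈ 0.112 m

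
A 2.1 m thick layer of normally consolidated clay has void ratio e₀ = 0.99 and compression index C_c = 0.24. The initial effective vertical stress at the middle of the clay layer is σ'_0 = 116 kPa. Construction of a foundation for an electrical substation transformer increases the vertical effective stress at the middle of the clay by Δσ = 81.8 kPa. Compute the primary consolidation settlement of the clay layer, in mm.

Final effective stress: σ'_f = σ'_0 + Δσ = 116 + 81.8 = 197.8 kPa.
Normally consolidated clay, so the full stress increment lies on the virgin compression line:
S_c = C_c·H/(1+e₀)·log₁₀(σ'_f/σ'_0) = 0.24×2.1/(1+0.99)×log₁₀(197.8/116)
    = 0.25327 × 0.23177 = 0.0587 m

S_c ≈ 58.7 mm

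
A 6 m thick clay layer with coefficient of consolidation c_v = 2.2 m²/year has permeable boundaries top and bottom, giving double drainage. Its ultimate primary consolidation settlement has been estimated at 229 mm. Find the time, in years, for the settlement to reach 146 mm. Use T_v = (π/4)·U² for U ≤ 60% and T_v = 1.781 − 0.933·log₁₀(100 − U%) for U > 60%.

t ≈ 1.33 years

Drainage path length: H_d = H/2 = 3 m (double drainage).
U = S(t)/S_ult = 146/229 = 0.6376.
U > 60%: T_v = 1.781 − 0.933·log₁₀(100 − 63.755) = 0.32623.
t = T_v·H_d²/c_v = 0.32623×3²/2.2 = 1.335 years.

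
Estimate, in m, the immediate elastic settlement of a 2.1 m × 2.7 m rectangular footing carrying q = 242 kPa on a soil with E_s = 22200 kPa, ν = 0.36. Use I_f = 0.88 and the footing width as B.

S_e ≈ 0.0175 m

Immediate (elastic) settlement: S_e = q·B·(1−ν²)/E_s · I_f.
S_e = 242 × 2.1 × (1 − 0.36²) / 22200 × 0.88
    = 242 × 2.1 × 0.8704 / 22200 × 0.88
    = 0.01753 m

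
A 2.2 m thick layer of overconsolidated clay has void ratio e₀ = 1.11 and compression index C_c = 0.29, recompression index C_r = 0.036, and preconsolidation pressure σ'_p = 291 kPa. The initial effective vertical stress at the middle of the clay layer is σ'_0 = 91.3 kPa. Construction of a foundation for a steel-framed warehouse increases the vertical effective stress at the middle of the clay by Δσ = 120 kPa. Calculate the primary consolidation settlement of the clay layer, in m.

S_c ≈ 0.0137 m

Final effective stress: σ'_f = 91.3 + 120 = 211.3 kPa.
σ'_f = 211.3 ≤ σ'_p = 291 kPa, so the clay remains overconsolidated and only the recompression index applies:
S_c = C_r·H/(1+e₀)·log₁₀(σ'_f/σ'_0) = 0.036×2.2/2.11×log₁₀(211.3/91.3)
    = 0.037537 × 0.36443 = 0.01368 m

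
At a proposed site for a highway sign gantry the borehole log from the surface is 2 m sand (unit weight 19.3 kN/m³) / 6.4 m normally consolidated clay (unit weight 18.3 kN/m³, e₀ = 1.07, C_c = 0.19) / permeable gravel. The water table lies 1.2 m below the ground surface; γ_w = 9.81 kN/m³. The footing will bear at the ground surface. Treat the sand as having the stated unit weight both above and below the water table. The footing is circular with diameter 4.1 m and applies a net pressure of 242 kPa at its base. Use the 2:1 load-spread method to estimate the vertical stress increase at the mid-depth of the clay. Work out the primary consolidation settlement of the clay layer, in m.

S_c ≈ 0.152 m

Mid-depth of clay below the ground surface: z = 2 + 6.4/2 = 5.2 m.
Total vertical stress at mid-clay: σ_v = 19.3×2 + 18.3×3.2 = 97.16 kPa.
Pore pressure: u = 9.81×(5.2 − 1.2) = 39.24 kPa.
Initial effective stress: σ'_0 = σ_v − u = 97.16 − 39.24 = 57.92 kPa.
Stress increase at mid-clay by the 2:1 spreading method:
Δσ ≈ qD²/(D+z)² = 242×4.1²/(4.1+5.2)² = 47.035 kPa
Final effective stress: σ'_f = σ'_0 + Δσ = 57.92 + 47.035 = 104.95 kPa.
Normally consolidated clay, so the full stress increment lies on the virgin compression line:
S_c = C_c·H/(1+e₀)·log₁₀(σ'_f/σ'_0) = 0.19×6.4/(1+1.07)×log₁₀(104.95/57.92)
    = 0.58744 × 0.25815 = 0.1516 m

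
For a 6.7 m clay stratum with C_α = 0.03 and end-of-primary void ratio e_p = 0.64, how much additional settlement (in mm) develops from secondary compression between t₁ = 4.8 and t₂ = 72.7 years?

Secondary compression: S_s = C_α·H/(1+e_p)·log₁₀(t₂/t₁)
S_s = 0.03×6.7/(1+0.64)×log₁₀(72.7/4.8)
    = 0.1226 × 1.18 = 0.1447 m

S_s ≈ 145 mm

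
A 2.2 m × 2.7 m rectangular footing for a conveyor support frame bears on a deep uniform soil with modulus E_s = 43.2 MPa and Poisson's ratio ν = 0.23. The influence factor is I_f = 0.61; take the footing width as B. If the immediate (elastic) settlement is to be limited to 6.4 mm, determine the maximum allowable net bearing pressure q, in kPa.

q ≈ 218 kPa

E_s = 43.2 MPa = 43200 kPa.
S_e = q·B·(1−ν²)/E_s · I_f  ⇒  q = S_e·E_s / (B·(1−ν²)·I_f).
q = 0.0064 × 43200 / (2.2 × 0.9471 × 0.61) = 217.5 kPa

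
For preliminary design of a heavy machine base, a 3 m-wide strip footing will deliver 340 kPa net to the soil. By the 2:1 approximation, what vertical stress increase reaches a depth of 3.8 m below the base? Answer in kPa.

By the 2:1 method the load spreads at 1 horizontal : 2 vertical, so at depth z the loaded area has grown by z in each plan dimension:
Δσ = qB/(B+z) = 340×3/(3+3.8) = 150 kPa

Δσ_z ≈ 150 kPa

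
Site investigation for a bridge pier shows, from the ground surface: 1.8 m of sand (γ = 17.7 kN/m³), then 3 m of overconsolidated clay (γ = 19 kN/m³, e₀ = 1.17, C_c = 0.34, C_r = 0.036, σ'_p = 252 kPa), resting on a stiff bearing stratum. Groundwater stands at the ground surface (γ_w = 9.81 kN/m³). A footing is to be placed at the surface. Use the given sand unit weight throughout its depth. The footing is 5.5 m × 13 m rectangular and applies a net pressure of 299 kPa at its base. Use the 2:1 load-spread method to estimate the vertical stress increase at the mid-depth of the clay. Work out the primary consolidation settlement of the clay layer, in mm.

S_c ≈ 39.9 mm

Mid-depth of clay below the ground surface: z = 1.8 + 3/2 = 3.3 m.
Total vertical stress at mid-clay: σ_v = 17.7×1.8 + 19×1.5 = 60.36 kPa.
Pore pressure: u = 9.81×(3.3 − 0) = 32.373 kPa.
Initial effective stress: σ'_0 = σ_v − u = 60.36 − 32.373 = 27.987 kPa.
Stress increase at mid-clay by the 2:1 spreading method:
Δσ = qBL/((B+z)(L+z)) = 299×5.5×13/((5.5+3.3)(13+3.3)) = 149.04 kPa
Final effective stress: σ'_f = 27.987 + 149.04 = 177.03 kPa.
σ'_f = 177.03 ≤ σ'_p = 252 kPa, so the clay remains overconsolidated and only the recompression index applies:
S_c = C_r·H/(1+e₀)·log₁₀(σ'_f/σ'_0) = 0.036×3/2.17×log₁₀(177.03/27.987)
    = 0.04977 × 0.80109 = 0.03987 m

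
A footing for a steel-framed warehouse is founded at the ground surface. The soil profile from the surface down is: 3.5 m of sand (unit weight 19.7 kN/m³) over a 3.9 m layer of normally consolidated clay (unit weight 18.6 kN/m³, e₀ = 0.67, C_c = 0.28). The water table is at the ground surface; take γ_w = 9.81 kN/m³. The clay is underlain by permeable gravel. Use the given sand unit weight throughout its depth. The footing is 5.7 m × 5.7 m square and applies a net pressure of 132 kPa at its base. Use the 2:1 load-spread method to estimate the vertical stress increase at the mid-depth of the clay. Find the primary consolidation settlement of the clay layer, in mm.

Mid-depth of clay below the ground surface: z = 3.5 + 3.9/2 = 5.45 m.
Total vertical stress at mid-clay: σ_v = 19.7×3.5 + 18.6×1.95 = 105.22 kPa.
Pore pressure: u = 9.81×(5.45 − 0) = 53.465 kPa.
Initial effective stress: σ'_0 = σ_v − u = 105.22 − 53.465 = 51.755 kPa.
Stress increase at mid-clay by the 2:1 spreading method:
Δσ = qBL/((B+z)(L+z)) = 132×5.7×5.7/((5.7+5.45)(5.7+5.45)) = 34.496 kPa
Final effective stress: σ'_f = σ'_0 + Δσ = 51.755 + 34.496 = 86.251 kPa.
Normally consolidated clay, so the full stress increment lies on the virgin compression line:
S_c = C_c·H/(1+e₀)·log₁₀(σ'_f/σ'_0) = 0.28×3.9/(1+0.67)×log₁₀(86.251/51.755)
    = 0.65389 × 0.22181 = 0.145 m

S_c ≈ 145 mm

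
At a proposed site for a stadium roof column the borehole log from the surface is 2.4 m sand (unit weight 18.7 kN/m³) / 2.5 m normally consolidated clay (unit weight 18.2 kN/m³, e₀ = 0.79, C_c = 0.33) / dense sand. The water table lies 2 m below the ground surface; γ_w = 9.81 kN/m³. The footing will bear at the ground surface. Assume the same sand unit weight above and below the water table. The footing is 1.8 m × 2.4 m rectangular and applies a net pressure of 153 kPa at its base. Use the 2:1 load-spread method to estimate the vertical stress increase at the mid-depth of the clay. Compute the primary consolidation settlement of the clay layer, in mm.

S_c ≈ 65.9 mm

Mid-depth of clay below the ground surface: z = 2.4 + 2.5/2 = 3.65 m.
Total vertical stress at mid-clay: σ_v = 18.7×2.4 + 18.2×1.25 = 67.63 kPa.
Pore pressure: u = 9.81×(3.65 − 2) = 16.186 kPa.
Initial effective stress: σ'_0 = σ_v − u = 67.63 − 16.186 = 51.444 kPa.
Stress increase at mid-clay by the 2:1 spreading method:
Δσ = qBL/((B+z)(L+z)) = 153×1.8×2.4/((1.8+3.65)(2.4+3.65)) = 20.046 kPa
Final effective stress: σ'_f = σ'_0 + Δσ = 51.444 + 20.046 = 71.49 kPa.
Normally consolidated clay, so the full stress increment lies on the virgin compression line:
S_c = C_c·H/(1+e₀)·log₁₀(σ'_f/σ'_0) = 0.33×2.5/(1+0.79)×log₁₀(71.49/51.444)
    = 0.46089 × 0.14291 = 0.06587 m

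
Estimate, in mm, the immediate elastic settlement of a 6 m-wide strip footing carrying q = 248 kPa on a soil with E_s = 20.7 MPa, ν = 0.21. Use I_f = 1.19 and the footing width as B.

Immediate (elastic) settlement: S_e = q·B·(1−ν²)/E_s · I_f.
E_s = 20.7 MPa = 20700 kPa.
S_e = 248 × 6 × (1 − 0.21²) / 20700 × 1.19
    = 248 × 6 × 0.9559 / 20700 × 1.19
    = 0.08177 m = 81.77 mm

S_e ≈ 81.8 mm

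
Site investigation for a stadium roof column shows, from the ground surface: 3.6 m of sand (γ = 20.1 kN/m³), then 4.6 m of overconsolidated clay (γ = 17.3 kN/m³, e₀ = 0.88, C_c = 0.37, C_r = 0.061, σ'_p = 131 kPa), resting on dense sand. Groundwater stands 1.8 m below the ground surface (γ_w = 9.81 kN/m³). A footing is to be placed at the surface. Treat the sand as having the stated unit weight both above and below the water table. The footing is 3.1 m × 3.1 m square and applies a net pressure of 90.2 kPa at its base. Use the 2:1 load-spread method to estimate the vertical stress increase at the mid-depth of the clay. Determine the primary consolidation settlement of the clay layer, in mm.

S_c ≈ 8.99 mm

Mid-depth of clay below the ground surface: z = 3.6 + 4.6/2 = 5.9 m.
Total vertical stress at mid-clay: σ_v = 20.1×3.6 + 17.3×2.3 = 112.15 kPa.
Pore pressure: u = 9.81×(5.9 − 1.8) = 40.221 kPa.
Initial effective stress: σ'_0 = σ_v − u = 112.15 − 40.221 = 71.929 kPa.
Stress increase at mid-clay by the 2:1 spreading method:
Δσ = qBL/((B+z)(L+z)) = 90.2×3.1×3.1/((3.1+5.9)(3.1+5.9)) = 10.702 kPa
Final effective stress: σ'_f = 71.929 + 10.702 = 82.631 kPa.
σ'_f = 82.631 ≤ σ'_p = 131 kPa, so the clay remains overconsolidated and only the recompression index applies:
S_c = C_r·H/(1+e₀)·log₁₀(σ'_f/σ'_0) = 0.061×4.6/1.88×log₁₀(82.631/71.929)
    = 0.14925 × 0.060239 = 0.008991 m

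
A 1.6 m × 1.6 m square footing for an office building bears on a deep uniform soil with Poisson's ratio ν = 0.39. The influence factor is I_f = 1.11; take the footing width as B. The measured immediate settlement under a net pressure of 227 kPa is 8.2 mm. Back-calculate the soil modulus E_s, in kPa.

E_s ≈ 41700 kPa

S_e = q·B·(1−ν²)/E_s · I_f  ⇒  E_s = q·B·(1−ν²)·I_f / S_e.
E_s = 227 × 1.6 × 0.8479 × 1.11 / 0.0082 = 41690 kPa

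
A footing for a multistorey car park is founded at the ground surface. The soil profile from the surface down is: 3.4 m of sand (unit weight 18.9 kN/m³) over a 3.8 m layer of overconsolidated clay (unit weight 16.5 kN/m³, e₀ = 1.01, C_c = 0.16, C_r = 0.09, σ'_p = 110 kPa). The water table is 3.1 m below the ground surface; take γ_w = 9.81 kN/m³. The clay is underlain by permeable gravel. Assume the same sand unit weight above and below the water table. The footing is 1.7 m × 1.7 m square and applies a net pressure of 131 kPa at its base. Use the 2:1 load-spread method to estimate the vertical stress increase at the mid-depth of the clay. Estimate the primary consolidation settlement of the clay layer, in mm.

Mid-depth of clay below the ground surface: z = 3.4 + 3.8/2 = 5.3 m.
Total vertical stress at mid-clay: σ_v = 18.9×3.4 + 16.5×1.9 = 95.61 kPa.
Pore pressure: u = 9.81×(5.3 − 3.1) = 21.582 kPa.
Initial effective stress: σ'_0 = σ_v − u = 95.61 − 21.582 = 74.028 kPa.
Stress increase at mid-clay by the 2:1 spreading method:
Δσ = qBL/((B+z)(L+z)) = 131×1.7×1.7/((1.7+5.3)(1.7+5.3)) = 7.7263 kPa
Final effective stress: σ'_f = 74.028 + 7.7263 = 81.754 kPa.
σ'_f = 81.754 ≤ σ'_p = 110 kPa, so the clay remains overconsolidated and only the recompression index applies:
S_c = C_r·H/(1+e₀)·log₁₀(σ'_f/σ'_0) = 0.09×3.8/2.01×log₁₀(81.754/74.028)
    = 0.17014 × 0.043113 = 0.007335 m

S_c ≈ 7.34 mm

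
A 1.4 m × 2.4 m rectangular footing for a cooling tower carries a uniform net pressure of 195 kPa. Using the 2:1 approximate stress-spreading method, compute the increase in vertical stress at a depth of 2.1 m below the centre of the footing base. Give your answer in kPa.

Δσ_z ≈ 41.6 kPa

By the 2:1 method the load spreads at 1 horizontal : 2 vertical, so at depth z the loaded area has grown by z in each plan dimension:
Δσ = qBL/((B+z)(L+z)) = 195×1.4×2.4/((1.4+2.1)(2.4+2.1)) = 41.6 kPa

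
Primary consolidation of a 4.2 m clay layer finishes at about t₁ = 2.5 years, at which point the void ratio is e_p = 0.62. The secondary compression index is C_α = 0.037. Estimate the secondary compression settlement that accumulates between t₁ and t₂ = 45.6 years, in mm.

S_s ≈ 121 mm

Secondary compression: S_s = C_α·H/(1+e_p)·log₁₀(t₂/t₁)
S_s = 0.037×4.2/(1+0.62)×log₁₀(45.6/2.5)
    = 0.09593 × 1.261 = 0.121 m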